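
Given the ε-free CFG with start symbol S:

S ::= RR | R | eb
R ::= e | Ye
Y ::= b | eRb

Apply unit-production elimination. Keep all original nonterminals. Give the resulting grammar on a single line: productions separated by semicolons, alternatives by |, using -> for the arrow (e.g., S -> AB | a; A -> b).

Unit productions: S->R.
Unit pairs (A ⇒* B via units): (S,R).
S: inherits non-unit rules of {R, S} → RR | Ye | e | eb.
R: inherits non-unit rules of {R} → Ye | e.
Y: inherits non-unit rules of {Y} → b | eRb.

S -> e | RR | Ye | eb; R -> e | Ye; Y -> b | eRb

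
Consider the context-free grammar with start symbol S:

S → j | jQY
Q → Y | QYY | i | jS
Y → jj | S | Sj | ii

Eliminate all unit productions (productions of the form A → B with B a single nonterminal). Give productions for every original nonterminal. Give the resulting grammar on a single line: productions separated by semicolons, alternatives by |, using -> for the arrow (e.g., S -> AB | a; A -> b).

Unit productions: Q->Y, Y->S.
Unit pairs (A ⇒* B via units): (Q,S), (Q,Y), (Y,S).
S: inherits non-unit rules of {S} → j | jQY.
Q: inherits non-unit rules of {Q, S, Y} → QYY | Sj | i | ii | j | jQY | jS | jj.
Y: inherits non-unit rules of {S, Y} → Sj | ii | j | jQY | jj.

S -> j | jQY; Q -> i | j | Sj | ii | jS | jj | QYY | jQY; Y -> j | Sj | ii | jj | jQY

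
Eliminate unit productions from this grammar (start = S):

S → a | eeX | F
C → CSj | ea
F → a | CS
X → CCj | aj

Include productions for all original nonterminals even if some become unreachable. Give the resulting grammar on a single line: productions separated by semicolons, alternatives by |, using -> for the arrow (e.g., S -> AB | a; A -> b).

Unit productions: S->F.
Unit pairs (A ⇒* B via units): (S,F).
S: inherits non-unit rules of {F, S} → CS | a | eeX.
C: inherits non-unit rules of {C} → CSj | ea.
F: inherits non-unit rules of {F} → CS | a.
X: inherits non-unit rules of {X} → CCj | aj.

S -> a | CS | eeX; C -> ea | CSj; F -> a | CS; X -> aj | CCj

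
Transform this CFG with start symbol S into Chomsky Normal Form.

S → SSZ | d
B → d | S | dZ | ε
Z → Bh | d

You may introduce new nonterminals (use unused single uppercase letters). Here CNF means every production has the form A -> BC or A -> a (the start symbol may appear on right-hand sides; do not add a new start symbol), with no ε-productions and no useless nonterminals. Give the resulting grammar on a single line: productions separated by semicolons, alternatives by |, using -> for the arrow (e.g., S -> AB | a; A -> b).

Nullable: {B}; after ε-elimination: S -> d | SSZ; B -> S | d | dZ; Z -> d | h | Bh.
After unit-elimination: S -> d | SSZ; B -> d | dZ | SSZ; Z -> d | h | Bh.
TERM: introduce A -> d, C -> h and substitute in every rule of length ≥2.
BIN: B -> SSZ becomes B -> SD, D -> SZ; S -> SSZ becomes S -> SE, E -> SZ.

S -> d | SE; A -> d; B -> d | AZ | SD; C -> h; D -> SZ; E -> SZ; Z -> d | h | BC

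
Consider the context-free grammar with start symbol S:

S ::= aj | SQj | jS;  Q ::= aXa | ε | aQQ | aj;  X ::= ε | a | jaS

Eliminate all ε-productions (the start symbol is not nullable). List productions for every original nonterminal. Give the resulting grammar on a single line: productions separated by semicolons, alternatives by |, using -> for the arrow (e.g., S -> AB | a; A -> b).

Nullable set: {Q, X}.
S -> SQj: Q nullable, giving SQj | Sj.
Drop Q -> ε.
Q -> aQQ: Q, Q nullable, giving a | aQ | aQQ.
Q -> aXa: X nullable, giving aXa | aa.
Drop X -> ε.
Unchanged (no nullable symbols): S -> aj; S -> jS; Q -> aj; X -> a; X -> jaS.

S -> Sj | aj | jS | SQj; Q -> a | aQ | aa | aj | aQQ | aXa; X -> a | jaS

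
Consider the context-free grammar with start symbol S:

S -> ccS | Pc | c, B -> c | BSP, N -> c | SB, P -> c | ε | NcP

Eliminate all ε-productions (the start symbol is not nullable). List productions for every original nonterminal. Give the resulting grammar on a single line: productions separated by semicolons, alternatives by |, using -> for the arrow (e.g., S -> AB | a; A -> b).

S -> c | Pc | ccS; B -> c | BS | BSP; N -> c | SB; P -> c | Nc | NcP

Nullable set: {P}.
S -> Pc: P nullable, giving Pc | c.
B -> BSP: P nullable, giving BS | BSP.
Drop P -> ε.
P -> NcP: P nullable, giving Nc | NcP.
Unchanged (no nullable symbols): S -> c; S -> ccS; B -> c; N -> SB; N -> c; P -> c.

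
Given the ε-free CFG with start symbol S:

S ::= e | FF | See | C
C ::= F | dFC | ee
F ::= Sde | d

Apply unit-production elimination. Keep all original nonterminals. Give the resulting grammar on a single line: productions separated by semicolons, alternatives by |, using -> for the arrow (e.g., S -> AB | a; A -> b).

Unit productions: C->F, S->C.
Unit pairs (A ⇒* B via units): (C,F), (S,C), (S,F).
S: inherits non-unit rules of {C, F, S} → FF | Sde | See | d | dFC | e | ee.
C: inherits non-unit rules of {C, F} → Sde | d | dFC | ee.
F: inherits non-unit rules of {F} → Sde | d.

S -> d | e | FF | ee | Sde | See | dFC; C -> d | ee | Sde | dFC; F -> d | Sde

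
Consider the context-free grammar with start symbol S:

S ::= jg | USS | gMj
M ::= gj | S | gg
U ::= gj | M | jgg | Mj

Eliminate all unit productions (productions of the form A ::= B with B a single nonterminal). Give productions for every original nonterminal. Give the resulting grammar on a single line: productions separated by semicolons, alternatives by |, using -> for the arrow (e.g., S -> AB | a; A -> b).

S -> jg | USS | gMj; M -> gg | gj | jg | USS | gMj; U -> Mj | gg | gj | jg | USS | gMj | jgg

Unit productions: M->S, U->M.
Unit pairs (A ⇒* B via units): (M,S), (U,M), (U,S).
S: inherits non-unit rules of {S} → USS | gMj | jg.
M: inherits non-unit rules of {M, S} → USS | gMj | gg | gj | jg.
U: inherits non-unit rules of {M, S, U} → Mj | USS | gMj | gg | gj | jg | jgg.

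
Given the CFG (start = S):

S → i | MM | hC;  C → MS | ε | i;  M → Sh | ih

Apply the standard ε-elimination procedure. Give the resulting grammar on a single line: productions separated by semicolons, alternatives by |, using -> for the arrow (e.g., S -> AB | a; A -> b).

S -> h | i | MM | hC; C -> i | MS; M -> Sh | ih

Nullable set: {C}.
S -> hC: C nullable, giving h | hC.
Drop C -> ε.
Unchanged (no nullable symbols): S -> MM; S -> i; C -> MS; C -> i; M -> Sh; M -> ih.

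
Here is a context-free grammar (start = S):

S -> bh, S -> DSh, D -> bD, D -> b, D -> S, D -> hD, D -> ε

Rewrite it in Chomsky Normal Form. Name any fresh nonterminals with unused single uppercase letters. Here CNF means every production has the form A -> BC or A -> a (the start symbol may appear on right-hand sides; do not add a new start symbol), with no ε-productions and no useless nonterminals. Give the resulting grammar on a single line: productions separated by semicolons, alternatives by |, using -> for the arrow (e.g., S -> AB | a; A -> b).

Nullable: {D}; after ε-elimination: S -> Sh | bh | DSh; D -> S | b | h | bD | hD.
After unit-elimination: S -> Sh | bh | DSh; D -> b | h | Sh | bD | bh | hD | DSh.
TERM: introduce B -> b, A -> h and substitute in every rule of length ≥2.
BIN: D -> DSA becomes D -> DC, C -> SA; S -> DSA becomes S -> DE, E -> SA.

S -> BA | DE | SA; A -> h; B -> b; C -> SA; D -> b | h | AD | BA | BD | DC | SA; E -> SA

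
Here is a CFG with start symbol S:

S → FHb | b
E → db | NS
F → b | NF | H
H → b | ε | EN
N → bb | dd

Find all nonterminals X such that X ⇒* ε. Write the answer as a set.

{F, H}

Directly nullable (have an ε-rule): {H}.
F is nullable via F -> H (every symbol on the right is already known nullable).
Not nullable: E, N, S — each has a terminal in every rule's right-hand side or depends on a non-nullable symbol.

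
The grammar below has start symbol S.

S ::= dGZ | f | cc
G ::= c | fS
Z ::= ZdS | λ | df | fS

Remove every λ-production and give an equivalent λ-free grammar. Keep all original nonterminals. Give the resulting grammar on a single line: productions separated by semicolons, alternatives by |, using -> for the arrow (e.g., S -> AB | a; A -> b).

Nullable set: {Z}.
S -> dGZ: Z nullable, giving dG | dGZ.
Drop Z -> λ.
Z -> ZdS: Z nullable, giving ZdS | dS.
Unchanged (no nullable symbols): S -> cc; S -> f; G -> c; G -> fS; Z -> df; Z -> fS.

S -> f | cc | dG | dGZ; G -> c | fS; Z -> dS | df | fS | ZdS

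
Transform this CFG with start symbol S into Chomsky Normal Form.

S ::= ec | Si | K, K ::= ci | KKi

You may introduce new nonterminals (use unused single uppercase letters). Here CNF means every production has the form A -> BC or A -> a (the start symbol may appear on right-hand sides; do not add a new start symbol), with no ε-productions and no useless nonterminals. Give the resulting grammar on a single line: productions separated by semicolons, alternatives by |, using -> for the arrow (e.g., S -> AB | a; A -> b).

S -> BA | CB | KE | SA; A -> i; B -> c; C -> e; D -> KA; E -> KA; K -> BA | KD

No ε-productions.
After unit-elimination: S -> Si | ci | ec | KKi; K -> ci | KKi.
TERM: introduce B -> c, C -> e, A -> i and substitute in every rule of length ≥2.
BIN: K -> KKA becomes K -> KD, D -> KA; S -> KKA becomes S -> KE, E -> KA.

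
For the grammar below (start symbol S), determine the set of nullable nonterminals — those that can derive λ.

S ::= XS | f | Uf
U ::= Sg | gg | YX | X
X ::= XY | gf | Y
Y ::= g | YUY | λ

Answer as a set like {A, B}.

{U, X, Y}

Directly nullable (have an ε-rule): {Y}.
X is nullable via X -> Y (every symbol on the right is already known nullable).
U is nullable via U -> X (every symbol on the right is already known nullable).
Not nullable: S — each has a terminal in every rule's right-hand side or depends on a non-nullable symbol.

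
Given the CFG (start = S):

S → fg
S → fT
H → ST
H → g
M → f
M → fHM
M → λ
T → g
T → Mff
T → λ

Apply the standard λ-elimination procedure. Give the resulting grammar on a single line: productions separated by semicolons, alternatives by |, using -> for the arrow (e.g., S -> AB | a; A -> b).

Nullable set: {M, T}.
S -> fT: T nullable, giving f | fT.
H -> ST: T nullable, giving S | ST.
Drop M -> λ.
M -> fHM: M nullable, giving fH | fHM.
Drop T -> λ.
T -> Mff: M nullable, giving Mff | ff.
Unchanged (no nullable symbols): S -> fg; H -> g; M -> f; T -> g.

S -> f | fT | fg; H -> S | g | ST; M -> f | fH | fHM; T -> g | ff | Mff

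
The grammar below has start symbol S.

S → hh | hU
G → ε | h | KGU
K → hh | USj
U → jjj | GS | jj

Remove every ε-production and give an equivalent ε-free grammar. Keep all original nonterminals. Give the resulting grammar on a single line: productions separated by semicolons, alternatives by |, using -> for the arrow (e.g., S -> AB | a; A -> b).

S -> hU | hh; G -> h | KU | KGU; K -> hh | USj; U -> S | GS | jj | jjj

Nullable set: {G}.
Drop G -> ε.
G -> KGU: G nullable, giving KGU | KU.
U -> GS: G nullable, giving GS | S.
Unchanged (no nullable symbols): S -> hU; S -> hh; G -> h; K -> USj; K -> hh; U -> jj; U -> jjj.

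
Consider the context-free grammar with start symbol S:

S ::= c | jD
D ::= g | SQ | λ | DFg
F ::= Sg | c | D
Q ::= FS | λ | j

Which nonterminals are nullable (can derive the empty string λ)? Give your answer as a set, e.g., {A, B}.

{D, F, Q}

Directly nullable (have an ε-rule): {D, Q}.
F is nullable via F -> D (every symbol on the right is already known nullable).
Not nullable: S — each has a terminal in every rule's right-hand side or depends on a non-nullable symbol.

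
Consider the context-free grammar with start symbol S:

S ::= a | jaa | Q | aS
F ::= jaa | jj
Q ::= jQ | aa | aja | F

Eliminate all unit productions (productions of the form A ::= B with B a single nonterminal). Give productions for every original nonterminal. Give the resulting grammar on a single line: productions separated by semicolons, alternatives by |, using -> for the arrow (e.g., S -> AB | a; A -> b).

S -> a | aS | aa | jQ | jj | aja | jaa; F -> jj | jaa; Q -> aa | jQ | jj | aja | jaa

Unit productions: Q->F, S->Q.
Unit pairs (A ⇒* B via units): (Q,F), (S,F), (S,Q).
S: inherits non-unit rules of {F, Q, S} → a | aS | aa | aja | jQ | jaa | jj.
F: inherits non-unit rules of {F} → jaa | jj.
Q: inherits non-unit rules of {F, Q} → aa | aja | jQ | jaa | jj.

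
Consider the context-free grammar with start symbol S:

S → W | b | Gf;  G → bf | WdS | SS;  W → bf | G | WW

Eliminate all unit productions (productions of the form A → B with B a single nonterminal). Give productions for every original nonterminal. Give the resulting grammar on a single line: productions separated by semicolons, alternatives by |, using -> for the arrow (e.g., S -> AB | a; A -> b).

Unit productions: S->W, W->G.
Unit pairs (A ⇒* B via units): (S,G), (S,W), (W,G).
S: inherits non-unit rules of {G, S, W} → Gf | SS | WW | WdS | b | bf.
G: inherits non-unit rules of {G} → SS | WdS | bf.
W: inherits non-unit rules of {G, W} → SS | WW | WdS | bf.

S -> b | Gf | SS | WW | bf | WdS; G -> SS | bf | WdS; W -> SS | WW | bf | WdS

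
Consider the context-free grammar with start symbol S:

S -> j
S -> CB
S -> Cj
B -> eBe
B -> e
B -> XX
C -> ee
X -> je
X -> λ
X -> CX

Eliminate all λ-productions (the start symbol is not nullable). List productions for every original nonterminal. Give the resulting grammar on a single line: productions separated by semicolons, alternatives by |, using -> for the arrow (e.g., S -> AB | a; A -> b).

S -> C | j | CB | Cj; B -> X | e | XX | ee | eBe; C -> ee; X -> C | CX | je

Nullable set: {B, X}.
S -> CB: B nullable, giving C | CB.
B -> XX: X, X nullable, giving X | XX.
B -> eBe: B nullable, giving eBe | ee.
Drop X -> λ.
X -> CX: X nullable, giving C | CX.
Unchanged (no nullable symbols): S -> Cj; S -> j; B -> e; C -> ee; X -> je.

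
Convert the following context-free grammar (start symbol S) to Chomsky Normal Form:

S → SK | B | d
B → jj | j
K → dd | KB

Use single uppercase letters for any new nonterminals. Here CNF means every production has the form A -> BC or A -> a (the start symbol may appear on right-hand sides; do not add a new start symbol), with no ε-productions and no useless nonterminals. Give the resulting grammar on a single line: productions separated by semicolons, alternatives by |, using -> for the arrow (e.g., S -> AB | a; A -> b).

S -> d | j | AA | SK; A -> j; B -> j | AA; C -> d; K -> CC | KB

No ε-productions.
After unit-elimination: S -> d | j | SK | jj; B -> j | jj; K -> KB | dd.
TERM: introduce C -> d, A -> j and substitute in every rule of length ≥2.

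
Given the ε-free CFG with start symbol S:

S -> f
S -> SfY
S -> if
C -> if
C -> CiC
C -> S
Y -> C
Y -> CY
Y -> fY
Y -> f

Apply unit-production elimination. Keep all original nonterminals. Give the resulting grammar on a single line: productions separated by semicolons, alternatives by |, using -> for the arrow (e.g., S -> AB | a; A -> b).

Unit productions: C->S, Y->C.
Unit pairs (A ⇒* B via units): (C,S), (Y,C), (Y,S).
S: inherits non-unit rules of {S} → SfY | f | if.
C: inherits non-unit rules of {C, S} → CiC | SfY | f | if.
Y: inherits non-unit rules of {C, S, Y} → CY | CiC | SfY | f | fY | if.

S -> f | if | SfY; C -> f | if | CiC | SfY; Y -> f | CY | fY | if | CiC | SfY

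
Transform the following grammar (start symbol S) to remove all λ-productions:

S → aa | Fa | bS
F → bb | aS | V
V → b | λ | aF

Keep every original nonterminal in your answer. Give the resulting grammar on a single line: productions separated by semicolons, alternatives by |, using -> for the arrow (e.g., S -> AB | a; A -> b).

S -> a | Fa | aa | bS; F -> V | aS | bb; V -> a | b | aF

Nullable set: {F, V}.
S -> Fa: F nullable, giving Fa | a.
F -> V: V nullable, giving V.
Drop V -> λ.
V -> aF: F nullable, giving a | aF.
Unchanged (no nullable symbols): S -> aa; S -> bS; F -> aS; F -> bb; V -> b.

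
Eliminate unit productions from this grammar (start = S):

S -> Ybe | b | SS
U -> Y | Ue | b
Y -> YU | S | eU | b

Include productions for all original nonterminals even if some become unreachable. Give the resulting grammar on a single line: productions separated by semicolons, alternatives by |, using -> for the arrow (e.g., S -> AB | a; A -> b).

S -> b | SS | Ybe; U -> b | SS | Ue | YU | eU | Ybe; Y -> b | SS | YU | eU | Ybe

Unit productions: U->Y, Y->S.
Unit pairs (A ⇒* B via units): (U,S), (U,Y), (Y,S).
S: inherits non-unit rules of {S} → SS | Ybe | b.
U: inherits non-unit rules of {S, U, Y} → SS | Ue | YU | Ybe | b | eU.
Y: inherits non-unit rules of {S, Y} → SS | YU | Ybe | b | eU.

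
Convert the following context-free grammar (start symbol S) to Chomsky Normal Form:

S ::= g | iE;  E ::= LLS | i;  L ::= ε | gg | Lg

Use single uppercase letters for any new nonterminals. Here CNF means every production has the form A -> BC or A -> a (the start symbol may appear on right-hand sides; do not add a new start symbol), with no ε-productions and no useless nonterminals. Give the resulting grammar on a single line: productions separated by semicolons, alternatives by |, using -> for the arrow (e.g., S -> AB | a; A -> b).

S -> g | AE; A -> i; B -> g; C -> LS; E -> g | i | AE | LC | LS; L -> g | BB | LB

Nullable: {L}; after ε-elimination: S -> g | iE; E -> S | i | LS | LLS; L -> g | Lg | gg.
After unit-elimination: S -> g | iE; E -> g | i | LS | iE | LLS; L -> g | Lg | gg.
TERM: introduce B -> g, A -> i and substitute in every rule of length ≥2.
BIN: E -> LLS becomes E -> LC, C -> LS.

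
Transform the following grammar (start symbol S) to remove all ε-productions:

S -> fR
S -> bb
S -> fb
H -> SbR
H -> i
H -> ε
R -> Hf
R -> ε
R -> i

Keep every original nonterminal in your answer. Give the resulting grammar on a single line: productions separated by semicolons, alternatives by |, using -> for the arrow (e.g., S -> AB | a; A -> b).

Nullable set: {H, R}.
S -> fR: R nullable, giving f | fR.
Drop H -> ε.
H -> SbR: R nullable, giving Sb | SbR.
Drop R -> ε.
R -> Hf: H nullable, giving Hf | f.
Unchanged (no nullable symbols): S -> bb; S -> fb; H -> i; R -> i.

S -> f | bb | fR | fb; H -> i | Sb | SbR; R -> f | i | Hf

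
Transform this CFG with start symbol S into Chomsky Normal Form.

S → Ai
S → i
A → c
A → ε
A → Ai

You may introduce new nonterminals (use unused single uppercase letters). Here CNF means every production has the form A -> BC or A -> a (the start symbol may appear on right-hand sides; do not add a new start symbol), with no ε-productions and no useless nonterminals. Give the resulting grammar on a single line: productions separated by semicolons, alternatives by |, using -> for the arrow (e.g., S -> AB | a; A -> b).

S -> i | AB; A -> c | i | AB; B -> i

Nullable: {A}; after ε-elimination: S -> i | Ai; A -> c | i | Ai.
No unit productions to eliminate.
TERM: introduce B -> i and substitute in every rule of length ≥2.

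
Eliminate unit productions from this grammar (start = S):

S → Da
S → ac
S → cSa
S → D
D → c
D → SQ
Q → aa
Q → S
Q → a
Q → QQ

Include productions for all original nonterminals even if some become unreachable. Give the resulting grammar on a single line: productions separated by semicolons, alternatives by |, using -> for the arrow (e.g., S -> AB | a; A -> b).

S -> c | Da | SQ | ac | cSa; D -> c | SQ; Q -> a | c | Da | QQ | SQ | aa | ac | cSa

Unit productions: Q->S, S->D.
Unit pairs (A ⇒* B via units): (Q,D), (Q,S), (S,D).
S: inherits non-unit rules of {D, S} → Da | SQ | ac | c | cSa.
D: inherits non-unit rules of {D} → SQ | c.
Q: inherits non-unit rules of {D, Q, S} → Da | QQ | SQ | a | aa | ac | c | cSa.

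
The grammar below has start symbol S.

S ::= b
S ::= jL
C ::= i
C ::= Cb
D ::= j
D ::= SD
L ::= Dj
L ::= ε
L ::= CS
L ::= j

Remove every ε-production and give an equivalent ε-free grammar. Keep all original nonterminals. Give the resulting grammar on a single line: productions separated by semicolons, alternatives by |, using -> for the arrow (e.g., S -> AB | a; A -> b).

S -> b | j | jL; C -> i | Cb; D -> j | SD; L -> j | CS | Dj

Nullable set: {L}.
S -> jL: L nullable, giving j | jL.
Drop L -> ε.
Unchanged (no nullable symbols): S -> b; C -> Cb; C -> i; D -> SD; D -> j; L -> CS; L -> Dj; L -> j.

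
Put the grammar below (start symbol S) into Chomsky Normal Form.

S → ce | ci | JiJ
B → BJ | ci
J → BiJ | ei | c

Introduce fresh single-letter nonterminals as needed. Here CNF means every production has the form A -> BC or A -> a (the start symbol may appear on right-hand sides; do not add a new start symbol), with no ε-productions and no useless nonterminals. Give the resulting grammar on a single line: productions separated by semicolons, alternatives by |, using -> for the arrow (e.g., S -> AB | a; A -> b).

S -> AC | AD | JF; A -> c; B -> AC | BJ; C -> i; D -> e; E -> CJ; F -> CJ; J -> c | BE | DC

No ε-productions.
No unit productions to eliminate.
TERM: introduce A -> c, D -> e, C -> i and substitute in every rule of length ≥2.
BIN: J -> BCJ becomes J -> BE, E -> CJ; S -> JCJ becomes S -> JF, F -> CJ.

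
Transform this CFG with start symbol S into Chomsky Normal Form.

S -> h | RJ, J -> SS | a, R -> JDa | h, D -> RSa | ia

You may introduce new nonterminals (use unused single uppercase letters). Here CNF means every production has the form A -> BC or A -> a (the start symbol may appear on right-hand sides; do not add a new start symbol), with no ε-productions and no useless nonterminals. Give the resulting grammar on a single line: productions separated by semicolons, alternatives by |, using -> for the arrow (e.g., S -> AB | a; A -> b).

S -> h | RJ; A -> a; B -> i; C -> SA; D -> BA | RC; E -> DA; J -> a | SS; R -> h | JE

No ε-productions.
No unit productions to eliminate.
TERM: introduce A -> a, B -> i and substitute in every rule of length ≥2.
BIN: D -> RSA becomes D -> RC, C -> SA; R -> JDA becomes R -> JE, E -> DA.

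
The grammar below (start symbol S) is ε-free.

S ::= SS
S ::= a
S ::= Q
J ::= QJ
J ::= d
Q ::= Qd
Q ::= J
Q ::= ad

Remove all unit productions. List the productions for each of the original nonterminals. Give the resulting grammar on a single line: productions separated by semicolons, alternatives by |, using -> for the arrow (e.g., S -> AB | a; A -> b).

Unit productions: Q->J, S->Q.
Unit pairs (A ⇒* B via units): (Q,J), (S,J), (S,Q).
S: inherits non-unit rules of {J, Q, S} → QJ | Qd | SS | a | ad | d.
J: inherits non-unit rules of {J} → QJ | d.
Q: inherits non-unit rules of {J, Q} → QJ | Qd | ad | d.

S -> a | d | QJ | Qd | SS | ad; J -> d | QJ; Q -> d | QJ | Qd | ad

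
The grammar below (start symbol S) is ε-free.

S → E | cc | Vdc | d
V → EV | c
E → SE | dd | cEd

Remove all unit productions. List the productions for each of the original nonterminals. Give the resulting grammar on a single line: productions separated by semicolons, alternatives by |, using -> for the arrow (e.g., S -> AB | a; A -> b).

S -> d | SE | cc | dd | Vdc | cEd; E -> SE | dd | cEd; V -> c | EV

Unit productions: S->E.
Unit pairs (A ⇒* B via units): (S,E).
S: inherits non-unit rules of {E, S} → SE | Vdc | cEd | cc | d | dd.
E: inherits non-unit rules of {E} → SE | cEd | dd.
V: inherits non-unit rules of {V} → EV | c.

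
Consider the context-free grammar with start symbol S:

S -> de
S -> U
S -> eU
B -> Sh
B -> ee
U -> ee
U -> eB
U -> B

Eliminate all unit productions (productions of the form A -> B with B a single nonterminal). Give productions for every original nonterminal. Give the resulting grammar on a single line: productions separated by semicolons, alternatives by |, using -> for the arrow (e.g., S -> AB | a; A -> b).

S -> Sh | de | eB | eU | ee; B -> Sh | ee; U -> Sh | eB | ee

Unit productions: S->U, U->B.
Unit pairs (A ⇒* B via units): (S,B), (S,U), (U,B).
S: inherits non-unit rules of {B, S, U} → Sh | de | eB | eU | ee.
B: inherits non-unit rules of {B} → Sh | ee.
U: inherits non-unit rules of {B, U} → Sh | eB | ee.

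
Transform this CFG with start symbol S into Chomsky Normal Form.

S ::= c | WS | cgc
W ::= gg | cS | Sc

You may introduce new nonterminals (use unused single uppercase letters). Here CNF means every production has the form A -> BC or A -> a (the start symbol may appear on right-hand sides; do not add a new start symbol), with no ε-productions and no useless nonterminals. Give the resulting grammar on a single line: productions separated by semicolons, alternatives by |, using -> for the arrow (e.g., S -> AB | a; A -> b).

S -> c | AC | WS; A -> c; B -> g; C -> BA; W -> AS | BB | SA

No ε-productions.
No unit productions to eliminate.
TERM: introduce A -> c, B -> g and substitute in every rule of length ≥2.
BIN: S -> ABA becomes S -> AC, C -> BA.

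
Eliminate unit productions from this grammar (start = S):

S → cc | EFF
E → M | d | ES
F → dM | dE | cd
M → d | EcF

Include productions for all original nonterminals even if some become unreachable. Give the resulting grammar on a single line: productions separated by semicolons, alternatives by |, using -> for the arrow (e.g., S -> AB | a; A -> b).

Unit productions: E->M.
Unit pairs (A ⇒* B via units): (E,M).
S: inherits non-unit rules of {S} → EFF | cc.
E: inherits non-unit rules of {E, M} → ES | EcF | d.
F: inherits non-unit rules of {F} → cd | dE | dM.
M: inherits non-unit rules of {M} → EcF | d.

S -> cc | EFF; E -> d | ES | EcF; F -> cd | dE | dM; M -> d | EcF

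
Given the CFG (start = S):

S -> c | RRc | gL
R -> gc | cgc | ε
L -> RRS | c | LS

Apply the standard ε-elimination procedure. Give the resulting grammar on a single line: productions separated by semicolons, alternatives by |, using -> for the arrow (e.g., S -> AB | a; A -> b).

S -> c | Rc | gL | RRc; L -> S | c | LS | RS | RRS; R -> gc | cgc

Nullable set: {R}.
S -> RRc: R, R nullable, giving RRc | Rc | c.
L -> RRS: R, R nullable, giving RRS | RS | S.
Drop R -> ε.
Unchanged (no nullable symbols): S -> c; S -> gL; L -> LS; L -> c; R -> cgc; R -> gc.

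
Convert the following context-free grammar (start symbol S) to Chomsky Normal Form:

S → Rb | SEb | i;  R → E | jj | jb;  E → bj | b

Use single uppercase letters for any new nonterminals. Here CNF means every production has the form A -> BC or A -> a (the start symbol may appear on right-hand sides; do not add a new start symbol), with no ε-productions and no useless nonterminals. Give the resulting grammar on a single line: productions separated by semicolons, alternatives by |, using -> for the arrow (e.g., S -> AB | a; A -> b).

S -> i | RA | SC; A -> b; B -> j; C -> EA; E -> b | AB; R -> b | AB | BA | BB

No ε-productions.
After unit-elimination: S -> i | Rb | SEb; E -> b | bj; R -> b | bj | jb | jj.
TERM: introduce A -> b, B -> j and substitute in every rule of length ≥2.
BIN: S -> SEA becomes S -> SC, C -> EA.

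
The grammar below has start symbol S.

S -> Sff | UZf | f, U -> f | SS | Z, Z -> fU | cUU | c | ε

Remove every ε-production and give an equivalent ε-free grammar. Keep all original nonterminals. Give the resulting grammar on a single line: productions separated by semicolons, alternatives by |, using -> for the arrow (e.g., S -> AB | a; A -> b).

Nullable set: {U, Z}.
S -> UZf: U, Z nullable, giving UZf | Uf | Zf | f.
U -> Z: Z nullable, giving Z.
Drop Z -> ε.
Z -> cUU: U, U nullable, giving c | cU | cUU.
Z -> fU: U nullable, giving f | fU.
Unchanged (no nullable symbols): S -> Sff; S -> f; U -> SS; U -> f; Z -> c.

S -> f | Uf | Zf | Sff | UZf; U -> Z | f | SS; Z -> c | f | cU | fU | cUU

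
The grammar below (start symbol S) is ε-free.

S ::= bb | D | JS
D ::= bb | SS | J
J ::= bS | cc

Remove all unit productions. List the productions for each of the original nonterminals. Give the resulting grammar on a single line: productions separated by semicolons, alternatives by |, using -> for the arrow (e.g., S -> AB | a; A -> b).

Unit productions: D->J, S->D.
Unit pairs (A ⇒* B via units): (D,J), (S,D), (S,J).
S: inherits non-unit rules of {D, J, S} → JS | SS | bS | bb | cc.
D: inherits non-unit rules of {D, J} → SS | bS | bb | cc.
J: inherits non-unit rules of {J} → bS | cc.

S -> JS | SS | bS | bb | cc; D -> SS | bS | bb | cc; J -> bS | cc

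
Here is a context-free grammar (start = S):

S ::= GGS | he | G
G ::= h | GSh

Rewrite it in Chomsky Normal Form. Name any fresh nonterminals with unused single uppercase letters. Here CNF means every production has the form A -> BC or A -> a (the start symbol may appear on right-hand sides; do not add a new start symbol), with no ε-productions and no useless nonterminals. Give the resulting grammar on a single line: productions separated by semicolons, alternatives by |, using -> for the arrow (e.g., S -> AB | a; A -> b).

S -> h | AB | GD | GE; A -> h; B -> e; C -> SA; D -> GS; E -> SA; G -> h | GC

No ε-productions.
After unit-elimination: S -> h | he | GGS | GSh; G -> h | GSh.
TERM: introduce B -> e, A -> h and substitute in every rule of length ≥2.
BIN: G -> GSA becomes G -> GC, C -> SA; S -> GGS becomes S -> GD, D -> GS; S -> GSA becomes S -> GE, E -> SA.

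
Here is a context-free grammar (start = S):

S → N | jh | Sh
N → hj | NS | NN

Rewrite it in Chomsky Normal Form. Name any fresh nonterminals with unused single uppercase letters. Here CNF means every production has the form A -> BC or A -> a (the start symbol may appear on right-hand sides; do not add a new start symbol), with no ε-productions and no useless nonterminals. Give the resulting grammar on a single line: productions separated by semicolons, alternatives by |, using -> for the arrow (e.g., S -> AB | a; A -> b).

No ε-productions.
After unit-elimination: S -> NN | NS | Sh | hj | jh; N -> NN | NS | hj.
TERM: introduce A -> h, B -> j and substitute in every rule of length ≥2.

S -> AB | BA | NN | NS | SA; A -> h; B -> j; N -> AB | NN | NS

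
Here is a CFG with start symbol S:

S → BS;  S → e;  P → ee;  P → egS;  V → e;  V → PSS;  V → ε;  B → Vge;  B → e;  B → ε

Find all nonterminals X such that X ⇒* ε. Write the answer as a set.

Directly nullable (have an ε-rule): {B, V}.
Not nullable: P, S — each has a terminal in every rule's right-hand side or depends on a non-nullable symbol.

{B, V}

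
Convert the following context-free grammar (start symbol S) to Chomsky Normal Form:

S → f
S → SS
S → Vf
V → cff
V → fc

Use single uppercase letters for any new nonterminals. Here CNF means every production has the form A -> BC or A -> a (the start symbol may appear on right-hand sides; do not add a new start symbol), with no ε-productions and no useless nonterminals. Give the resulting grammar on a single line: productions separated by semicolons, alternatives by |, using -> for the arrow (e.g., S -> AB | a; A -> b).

S -> f | SS | VA; A -> f; B -> c; C -> AA; V -> AB | BC

No ε-productions.
No unit productions to eliminate.
TERM: introduce B -> c, A -> f and substitute in every rule of length ≥2.
BIN: V -> BAA becomes V -> BC, C -> AA.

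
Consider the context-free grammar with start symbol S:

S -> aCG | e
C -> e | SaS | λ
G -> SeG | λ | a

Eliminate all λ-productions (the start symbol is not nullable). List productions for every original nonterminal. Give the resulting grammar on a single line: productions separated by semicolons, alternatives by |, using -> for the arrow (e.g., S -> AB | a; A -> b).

S -> a | e | aC | aG | aCG; C -> e | SaS; G -> a | Se | SeG

Nullable set: {C, G}.
S -> aCG: C, G nullable, giving a | aC | aCG | aG.
Drop C -> λ.
Drop G -> λ.
G -> SeG: G nullable, giving Se | SeG.
Unchanged (no nullable symbols): S -> e; C -> SaS; C -> e; G -> a.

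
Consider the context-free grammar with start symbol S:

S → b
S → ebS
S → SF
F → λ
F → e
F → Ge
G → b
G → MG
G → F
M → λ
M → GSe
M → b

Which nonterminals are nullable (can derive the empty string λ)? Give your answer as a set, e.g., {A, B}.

{F, G, M}

Directly nullable (have an ε-rule): {F, M}.
G is nullable via G -> F (every symbol on the right is already known nullable).
Not nullable: S — each has a terminal in every rule's right-hand side or depends on a non-nullable symbol.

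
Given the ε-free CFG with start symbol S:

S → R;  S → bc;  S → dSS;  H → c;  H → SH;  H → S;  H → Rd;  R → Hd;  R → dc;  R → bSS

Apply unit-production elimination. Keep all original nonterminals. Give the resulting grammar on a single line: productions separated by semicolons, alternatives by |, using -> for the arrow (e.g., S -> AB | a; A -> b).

S -> Hd | bc | dc | bSS | dSS; H -> c | Hd | Rd | SH | bc | dc | bSS | dSS; R -> Hd | dc | bSS

Unit productions: H->S, S->R.
Unit pairs (A ⇒* B via units): (H,R), (H,S), (S,R).
S: inherits non-unit rules of {R, S} → Hd | bSS | bc | dSS | dc.
H: inherits non-unit rules of {H, R, S} → Hd | Rd | SH | bSS | bc | c | dSS | dc.
R: inherits non-unit rules of {R} → Hd | bSS | dc.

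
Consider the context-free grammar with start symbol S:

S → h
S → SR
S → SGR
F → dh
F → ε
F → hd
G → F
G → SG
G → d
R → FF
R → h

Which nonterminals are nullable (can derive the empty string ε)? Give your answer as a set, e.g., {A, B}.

Directly nullable (have an ε-rule): {F}.
G is nullable via G -> F (every symbol on the right is already known nullable).
R is nullable via R -> FF (every symbol on the right is already known nullable).
Not nullable: S — each has a terminal in every rule's right-hand side or depends on a non-nullable symbol.

{F, G, R}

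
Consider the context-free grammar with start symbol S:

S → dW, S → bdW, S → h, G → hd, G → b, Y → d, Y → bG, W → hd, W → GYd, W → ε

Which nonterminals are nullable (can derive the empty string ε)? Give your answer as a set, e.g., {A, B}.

Directly nullable (have an ε-rule): {W}.
Not nullable: G, S, Y — each has a terminal in every rule's right-hand side or depends on a non-nullable symbol.

{W}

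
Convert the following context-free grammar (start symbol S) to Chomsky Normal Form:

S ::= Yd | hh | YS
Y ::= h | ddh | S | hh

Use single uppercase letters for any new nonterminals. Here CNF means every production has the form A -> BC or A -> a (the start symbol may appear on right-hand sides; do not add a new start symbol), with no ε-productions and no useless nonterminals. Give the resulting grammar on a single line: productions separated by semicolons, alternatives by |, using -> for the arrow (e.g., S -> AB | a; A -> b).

No ε-productions.
After unit-elimination: S -> YS | Yd | hh; Y -> h | YS | Yd | hh | ddh.
TERM: introduce A -> d, B -> h and substitute in every rule of length ≥2.
BIN: Y -> AAB becomes Y -> AC, C -> AB.

S -> BB | YA | YS; A -> d; B -> h; C -> AB; Y -> h | AC | BB | YA | YS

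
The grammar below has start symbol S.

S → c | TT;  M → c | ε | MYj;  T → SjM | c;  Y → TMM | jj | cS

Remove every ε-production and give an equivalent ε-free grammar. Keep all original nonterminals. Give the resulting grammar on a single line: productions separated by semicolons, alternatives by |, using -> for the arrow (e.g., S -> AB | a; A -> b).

S -> c | TT; M -> c | Yj | MYj; T -> c | Sj | SjM; Y -> T | TM | cS | jj | TMM

Nullable set: {M}.
Drop M -> ε.
M -> MYj: M nullable, giving MYj | Yj.
T -> SjM: M nullable, giving Sj | SjM.
Y -> TMM: M, M nullable, giving T | TM | TMM.
Unchanged (no nullable symbols): S -> TT; S -> c; M -> c; T -> c; Y -> cS; Y -> jj.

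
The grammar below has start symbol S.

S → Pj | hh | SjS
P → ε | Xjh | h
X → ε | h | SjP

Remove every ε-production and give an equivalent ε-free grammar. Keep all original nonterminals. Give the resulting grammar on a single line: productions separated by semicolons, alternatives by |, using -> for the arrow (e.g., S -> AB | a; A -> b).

S -> j | Pj | hh | SjS; P -> h | jh | Xjh; X -> h | Sj | SjP

Nullable set: {P, X}.
S -> Pj: P nullable, giving Pj | j.
Drop P -> ε.
P -> Xjh: X nullable, giving Xjh | jh.
Drop X -> ε.
X -> SjP: P nullable, giving Sj | SjP.
Unchanged (no nullable symbols): S -> SjS; S -> hh; P -> h; X -> h.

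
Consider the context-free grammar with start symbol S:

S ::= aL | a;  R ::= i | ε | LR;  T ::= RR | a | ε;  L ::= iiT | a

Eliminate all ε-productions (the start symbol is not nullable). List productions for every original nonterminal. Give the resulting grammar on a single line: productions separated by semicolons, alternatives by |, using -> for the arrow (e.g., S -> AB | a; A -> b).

S -> a | aL; L -> a | ii | iiT; R -> L | i | LR; T -> R | a | RR

Nullable set: {R, T}.
L -> iiT: T nullable, giving ii | iiT.
Drop R -> ε.
R -> LR: R nullable, giving L | LR.
Drop T -> ε.
T -> RR: R, R nullable, giving R | RR.
Unchanged (no nullable symbols): S -> a; S -> aL; L -> a; R -> i; T -> a.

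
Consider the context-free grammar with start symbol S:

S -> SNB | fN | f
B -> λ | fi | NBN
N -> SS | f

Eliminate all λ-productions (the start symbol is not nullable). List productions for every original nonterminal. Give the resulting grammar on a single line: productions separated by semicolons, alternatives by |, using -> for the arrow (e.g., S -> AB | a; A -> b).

Nullable set: {B}.
S -> SNB: B nullable, giving SN | SNB.
Drop B -> λ.
B -> NBN: B nullable, giving NBN | NN.
Unchanged (no nullable symbols): S -> f; S -> fN; B -> fi; N -> SS; N -> f.

S -> f | SN | fN | SNB; B -> NN | fi | NBN; N -> f | SS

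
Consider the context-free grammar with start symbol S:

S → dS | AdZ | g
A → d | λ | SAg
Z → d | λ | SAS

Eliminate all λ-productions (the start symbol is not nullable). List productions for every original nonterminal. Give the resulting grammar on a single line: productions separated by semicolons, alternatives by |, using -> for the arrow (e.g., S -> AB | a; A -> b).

Nullable set: {A, Z}.
S -> AdZ: A, Z nullable, giving Ad | AdZ | d | dZ.
Drop A -> λ.
A -> SAg: A nullable, giving SAg | Sg.
Drop Z -> λ.
Z -> SAS: A nullable, giving SAS | SS.
Unchanged (no nullable symbols): S -> dS; S -> g; A -> d; Z -> d.

S -> d | g | Ad | dS | dZ | AdZ; A -> d | Sg | SAg; Z -> d | SS | SAS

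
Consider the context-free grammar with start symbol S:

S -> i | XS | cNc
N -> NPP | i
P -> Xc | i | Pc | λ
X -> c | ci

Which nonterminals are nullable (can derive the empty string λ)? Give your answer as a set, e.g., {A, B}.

{P}

Directly nullable (have an ε-rule): {P}.
Not nullable: N, S, X — each has a terminal in every rule's right-hand side or depends on a non-nullable symbol.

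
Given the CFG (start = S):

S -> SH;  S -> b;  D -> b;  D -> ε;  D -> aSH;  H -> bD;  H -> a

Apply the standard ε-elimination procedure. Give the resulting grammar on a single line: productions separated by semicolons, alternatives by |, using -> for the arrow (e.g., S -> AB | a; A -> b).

S -> b | SH; D -> b | aSH; H -> a | b | bD

Nullable set: {D}.
Drop D -> ε.
H -> bD: D nullable, giving b | bD.
Unchanged (no nullable symbols): S -> SH; S -> b; D -> aSH; D -> b; H -> a.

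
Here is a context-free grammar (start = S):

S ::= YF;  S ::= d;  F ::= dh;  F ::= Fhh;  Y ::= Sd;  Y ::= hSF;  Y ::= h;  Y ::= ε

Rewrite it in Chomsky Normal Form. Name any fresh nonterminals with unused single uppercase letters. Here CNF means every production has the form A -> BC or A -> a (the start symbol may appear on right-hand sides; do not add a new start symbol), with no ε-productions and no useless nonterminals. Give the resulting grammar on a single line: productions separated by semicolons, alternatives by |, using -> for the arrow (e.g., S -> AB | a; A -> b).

S -> d | BA | FD | YF; A -> h; B -> d; C -> AA; D -> AA; E -> SF; F -> BA | FC; Y -> h | AE | SB

Nullable: {Y}; after ε-elimination: S -> F | d | YF; F -> dh | Fhh; Y -> h | Sd | hSF.
After unit-elimination: S -> d | YF | dh | Fhh; F -> dh | Fhh; Y -> h | Sd | hSF.
TERM: introduce B -> d, A -> h and substitute in every rule of length ≥2.
BIN: F -> FAA becomes F -> FC, C -> AA; S -> FAA becomes S -> FD, D -> AA; Y -> ASF becomes Y -> AE, E -> SF.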